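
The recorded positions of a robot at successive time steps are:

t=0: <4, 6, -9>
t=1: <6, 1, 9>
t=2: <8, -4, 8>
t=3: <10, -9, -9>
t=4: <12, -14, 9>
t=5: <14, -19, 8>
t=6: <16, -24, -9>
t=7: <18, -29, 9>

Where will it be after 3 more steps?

First: linear, +2 per step → 24 at step 10.
Second: linear, -5 per step → -44 at step 10.
Third: cycles through -9, 9, 8 every 3 steps. Step 10 lands at position 1 of the cycle → 9.

<24, -44, 9>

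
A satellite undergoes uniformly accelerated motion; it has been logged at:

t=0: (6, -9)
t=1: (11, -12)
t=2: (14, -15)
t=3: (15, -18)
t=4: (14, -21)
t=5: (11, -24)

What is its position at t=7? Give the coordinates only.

(-1, -30)

Successive displacements: (+5, -3), (+3, -3), (+1, -3), (-1, -3), (-3, -3) — each changes by (-2, +0).
step 6: (11, -24) + (-5, -3) → (6, -27)
step 7: (6, -27) + (-7, -3) → (-1, -30)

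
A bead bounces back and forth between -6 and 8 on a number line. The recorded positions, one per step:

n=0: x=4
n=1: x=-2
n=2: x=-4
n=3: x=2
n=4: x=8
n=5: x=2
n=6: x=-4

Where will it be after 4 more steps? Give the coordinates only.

x=0

The value travels 6 per step and bounces off the walls at -6 and 8.
  step 7: -4 → -2
  step 8: -2 → 4
  step 9: 4 → 6
  step 10: 6 → 0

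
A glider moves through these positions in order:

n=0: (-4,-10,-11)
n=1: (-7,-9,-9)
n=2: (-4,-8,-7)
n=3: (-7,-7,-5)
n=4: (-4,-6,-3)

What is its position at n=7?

The first coordinate repeats the cycle [-4, -7] with period 2; step 7 mod 2 = 1, giving -7.
The second coordinate changes by +1 each step, so at step 7 it is -10 + 7·(1) = -3.
The third coordinate changes by +2 each step, so at step 7 it is -11 + 7·(2) = 3.

(-7,-3,3)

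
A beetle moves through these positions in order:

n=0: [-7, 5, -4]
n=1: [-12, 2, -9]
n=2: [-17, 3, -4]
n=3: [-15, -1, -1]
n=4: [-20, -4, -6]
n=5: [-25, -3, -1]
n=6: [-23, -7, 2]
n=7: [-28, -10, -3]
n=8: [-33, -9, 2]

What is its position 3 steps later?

Step-to-step displacements: [-5, -3, -5], [-5, +1, +5], [+2, -4, +3], [-5, -3, -5], [-5, +1, +5], [+2, -4, +3], [-5, -3, -5], [-5, +1, +5] — a repeating cycle of length 3.
step 9: apply [+2, -4, +3] → [-31, -13, 5]
step 10: apply [-5, -3, -5] → [-36, -16, 0]
step 11: apply [-5, +1, +5] → [-41, -15, 5]

[-41, -15, 5]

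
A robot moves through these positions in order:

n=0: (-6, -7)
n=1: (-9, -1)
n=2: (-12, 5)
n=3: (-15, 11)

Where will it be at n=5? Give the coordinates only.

Each step adds (-3, +6) to the position.
step 4: (-15, 11) + (-3, +6) → (-18, 17)
step 5: (-18, 17) + (-3, +6) → (-21, 23)

(-21, 23)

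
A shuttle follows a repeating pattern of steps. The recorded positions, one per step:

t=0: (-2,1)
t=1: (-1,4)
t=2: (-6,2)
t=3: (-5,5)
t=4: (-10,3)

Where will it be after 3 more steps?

(-13,7)

Differencing gives (+1,+3), (-5,-2), (+1,+3), (-5,-2). This is the pattern (+1,+3), (-5,-2) repeated.
step 5: apply (+1,+3) → (-9,6)
step 6: apply (-5,-2) → (-14,4)
step 7: apply (+1,+3) → (-13,7)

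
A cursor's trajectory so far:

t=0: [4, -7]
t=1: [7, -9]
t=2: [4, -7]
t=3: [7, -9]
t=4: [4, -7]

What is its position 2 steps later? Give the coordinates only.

The jumps are [+3, -2], [-3, +2], [+3, -2], [-3, +2] — a geometric progression with ratio -1.
step 5: [4, -7] + [+3, -2] → [7, -9]
step 6: [7, -9] + [-3, +2] → [4, -7]

[4, -7]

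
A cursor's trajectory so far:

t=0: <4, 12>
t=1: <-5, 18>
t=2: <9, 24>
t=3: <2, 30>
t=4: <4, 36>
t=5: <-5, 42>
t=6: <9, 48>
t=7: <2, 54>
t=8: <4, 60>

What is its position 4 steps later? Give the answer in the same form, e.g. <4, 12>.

First: cycles through 4, -5, 9, 2 every 4 steps. Step 12 lands at position 0 of the cycle → 4.
Second: linear, +6 per step → 84 at step 12.

<4, 84>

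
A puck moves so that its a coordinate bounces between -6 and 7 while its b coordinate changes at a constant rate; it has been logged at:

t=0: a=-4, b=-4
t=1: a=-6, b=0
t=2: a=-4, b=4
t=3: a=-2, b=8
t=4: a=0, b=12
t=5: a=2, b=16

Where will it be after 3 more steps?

The a coordinate reflects between -6 and 7, moving 2 per step.
  step 6: 2 → 4
  step 7: 4 → 6
  step 8: 6 → 6
The b coordinate changes by +4 each step: at step 8 it is 28.

a=6, b=28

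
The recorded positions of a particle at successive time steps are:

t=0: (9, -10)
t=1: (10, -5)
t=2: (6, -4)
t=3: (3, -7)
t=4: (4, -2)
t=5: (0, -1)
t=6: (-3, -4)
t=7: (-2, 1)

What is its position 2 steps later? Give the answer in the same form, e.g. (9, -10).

(-9, -1)

Step-to-step displacements: (+1, +5), (-4, +1), (-3, -3), (+1, +5), (-4, +1), (-3, -3), (+1, +5) — a repeating cycle of length 3.
step 8: apply (-4, +1) → (-6, 2)
step 9: apply (-3, -3) → (-9, -1)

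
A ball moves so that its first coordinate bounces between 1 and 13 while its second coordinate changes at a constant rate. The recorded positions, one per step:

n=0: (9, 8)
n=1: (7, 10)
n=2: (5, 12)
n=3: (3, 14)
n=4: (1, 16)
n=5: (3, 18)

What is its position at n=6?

(5, 20)

The first coordinate travels 2 per step and bounces off the walls at 1 and 13.
  step 6: 3 → 5
The second coordinate changes by +2 each step: at step 6 it is 20.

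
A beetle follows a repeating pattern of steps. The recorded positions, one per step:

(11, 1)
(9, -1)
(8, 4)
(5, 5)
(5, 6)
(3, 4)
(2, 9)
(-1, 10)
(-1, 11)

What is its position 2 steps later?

(-4, 14)

The moves between consecutive positions are (-2, -2), (-1, +5), (-3, +1), (+0, +1), (-2, -2), (-1, +5), (-3, +1), (+0, +1); they repeat the 4-cycle [(-2, -2), (-1, +5), (-3, +1), (+0, +1)].
step 9: apply (-2, -2) → (-3, 9)
step 10: apply (-1, +5) → (-4, 14)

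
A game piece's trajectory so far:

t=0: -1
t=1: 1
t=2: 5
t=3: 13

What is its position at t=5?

61

The jumps are +2, +4, +8 — a geometric progression with ratio 2.
step 4: 13 + 16 → 29
step 5: 29 + 32 → 61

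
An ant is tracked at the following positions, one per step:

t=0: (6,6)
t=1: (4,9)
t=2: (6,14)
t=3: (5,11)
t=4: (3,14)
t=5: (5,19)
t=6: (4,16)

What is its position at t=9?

(3,21)

The moves between consecutive positions are (-2,+3), (+2,+5), (-1,-3), (-2,+3), (+2,+5), (-1,-3); they repeat the 3-cycle [(-2,+3), (+2,+5), (-1,-3)].
step 7: apply (-2,+3) → (2,19)
step 8: apply (+2,+5) → (4,24)
step 9: apply (-1,-3) → (3,21)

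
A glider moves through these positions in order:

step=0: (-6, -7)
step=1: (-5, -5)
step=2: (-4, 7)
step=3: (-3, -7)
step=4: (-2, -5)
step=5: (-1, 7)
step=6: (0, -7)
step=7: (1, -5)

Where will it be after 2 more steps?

The first coordinate changes by +1 each step, so at step 9 it is -6 + 9·(1) = 3.
The second coordinate repeats the cycle [-7, -5, 7] with period 3; step 9 mod 3 = 0, giving -7.

(3, -7)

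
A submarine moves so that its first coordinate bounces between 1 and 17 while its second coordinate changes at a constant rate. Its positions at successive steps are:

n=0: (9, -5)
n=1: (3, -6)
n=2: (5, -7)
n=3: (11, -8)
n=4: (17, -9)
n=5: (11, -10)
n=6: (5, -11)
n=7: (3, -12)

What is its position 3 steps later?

(13, -15)

The first coordinate reflects between 1 and 17, moving 6 per step.
  step 8: 3 → 9
  step 9: 9 → 15
  step 10: 15 → 13
The second coordinate changes by -1 each step: at step 10 it is -15.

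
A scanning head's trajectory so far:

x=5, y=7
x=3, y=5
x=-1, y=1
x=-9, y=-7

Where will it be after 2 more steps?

The jumps are (-2,-2), (-4,-4), (-8,-8) — a geometric progression with ratio 2.
step 4: x=-9, y=-7 + (-16,-16) → x=-25, y=-23
step 5: x=-25, y=-23 + (-32,-32) → x=-57, y=-55

x=-57, y=-55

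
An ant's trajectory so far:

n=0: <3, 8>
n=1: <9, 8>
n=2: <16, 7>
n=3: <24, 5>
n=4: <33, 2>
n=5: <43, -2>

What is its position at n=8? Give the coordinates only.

<79, -20>

Successive displacements: <+6, +0>, <+7, -1>, <+8, -2>, <+9, -3>, <+10, -4> — each changes by <+1, -1>.
step 6: <43, -2> + <+11, -5> → <54, -7>
step 7: <54, -7> + <+12, -6> → <66, -13>
step 8: <66, -13> + <+13, -7> → <79, -20>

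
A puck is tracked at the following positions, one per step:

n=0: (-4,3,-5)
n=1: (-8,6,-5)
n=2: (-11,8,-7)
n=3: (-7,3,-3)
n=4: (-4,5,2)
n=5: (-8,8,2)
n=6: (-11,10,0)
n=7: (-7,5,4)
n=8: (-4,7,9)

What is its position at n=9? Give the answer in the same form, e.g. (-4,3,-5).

Differencing gives (-4,+3,+0), (-3,+2,-2), (+4,-5,+4), (+3,+2,+5), (-4,+3,+0), (-3,+2,-2), (+4,-5,+4), (+3,+2,+5). This is the pattern (-4,+3,+0), (-3,+2,-2), (+4,-5,+4), (+3,+2,+5) repeated.
step 9: apply (-4,+3,+0) → (-8,10,9)

(-8,10,9)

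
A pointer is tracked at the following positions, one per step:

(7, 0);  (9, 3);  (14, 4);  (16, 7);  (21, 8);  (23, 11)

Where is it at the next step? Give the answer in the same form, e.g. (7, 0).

(28, 12)

Step-to-step displacements: (+2, +3), (+5, +1), (+2, +3), (+5, +1), (+2, +3) — a repeating cycle of length 2.
step 6: apply (+5, +1) → (28, 12)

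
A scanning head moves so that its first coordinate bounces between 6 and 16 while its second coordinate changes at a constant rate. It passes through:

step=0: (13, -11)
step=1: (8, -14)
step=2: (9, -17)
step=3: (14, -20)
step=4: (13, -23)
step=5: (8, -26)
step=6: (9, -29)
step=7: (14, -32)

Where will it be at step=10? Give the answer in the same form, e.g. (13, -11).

(9, -41)

The first coordinate reflects between 6 and 16, moving 5 per step.
  step 8: 14 → 13
  step 9: 13 → 8
  step 10: 8 → 9
The second coordinate changes by -3 each step: at step 10 it is -41.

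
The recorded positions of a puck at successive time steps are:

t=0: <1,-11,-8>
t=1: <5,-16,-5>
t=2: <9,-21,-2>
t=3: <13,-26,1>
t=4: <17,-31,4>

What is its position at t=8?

Constant displacement of <+4,-5,+3> per step.
step 5: <17,-31,4> + <+4,-5,+3> → <21,-36,7>
step 6: <21,-36,7> + <+4,-5,+3> → <25,-41,10>
step 7: <25,-41,10> + <+4,-5,+3> → <29,-46,13>
step 8: <29,-46,13> + <+4,-5,+3> → <33,-51,16>

<33,-51,16>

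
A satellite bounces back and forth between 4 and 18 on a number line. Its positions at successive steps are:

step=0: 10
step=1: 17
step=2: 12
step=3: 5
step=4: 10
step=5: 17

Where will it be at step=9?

The value travels 7 per step and bounces off the walls at 4 and 18.
  step 6: 17 → 12
  step 7: 12 → 5
  step 8: 5 → 10
  step 9: 10 → 17

17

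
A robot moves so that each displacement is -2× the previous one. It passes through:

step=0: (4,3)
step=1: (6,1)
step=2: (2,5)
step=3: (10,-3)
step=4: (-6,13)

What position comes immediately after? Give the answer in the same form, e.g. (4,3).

(26,-19)

Consecutive displacements (+2,-2), (-4,+4), (+8,-8), (-16,+16) scale by a factor of -2 each step.
step 5: (-6,13) + (+32,-32) → (26,-19)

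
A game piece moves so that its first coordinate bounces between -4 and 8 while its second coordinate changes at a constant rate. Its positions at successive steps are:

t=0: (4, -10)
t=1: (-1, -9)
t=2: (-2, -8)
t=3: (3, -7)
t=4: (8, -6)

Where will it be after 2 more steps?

The first coordinate travels 5 per step and bounces off the walls at -4 and 8.
  step 5: 8 → 3
  step 6: 3 → -2
The second coordinate changes by +1 each step: at step 6 it is -4.

(-2, -4)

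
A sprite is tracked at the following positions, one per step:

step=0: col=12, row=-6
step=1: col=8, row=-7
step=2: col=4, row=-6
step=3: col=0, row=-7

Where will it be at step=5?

The col coordinate changes by -4 each step, so at step 5 it is 12 + 5·(-4) = -8.
The row coordinate repeats the cycle [-6, -7] with period 2; step 5 mod 2 = 1, giving -7.

col=-8, row=-7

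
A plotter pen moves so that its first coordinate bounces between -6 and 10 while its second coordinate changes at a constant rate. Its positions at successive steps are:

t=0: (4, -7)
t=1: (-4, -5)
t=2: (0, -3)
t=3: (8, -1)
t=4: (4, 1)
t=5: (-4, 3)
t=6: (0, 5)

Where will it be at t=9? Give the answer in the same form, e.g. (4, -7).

The first coordinate reflects between -6 and 10, moving 8 per step.
  step 7: 0 → 8
  step 8: 8 → 4
  step 9: 4 → -4
The second coordinate changes by +2 each step: at step 9 it is 11.

(-4, 11)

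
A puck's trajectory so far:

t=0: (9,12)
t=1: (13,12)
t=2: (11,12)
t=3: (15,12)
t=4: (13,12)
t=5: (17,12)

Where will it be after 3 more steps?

(17,12)

Differencing gives (+4,+0), (-2,+0), (+4,+0), (-2,+0), (+4,+0). This is the pattern (+4,+0), (-2,+0) repeated.
step 6: apply (-2,+0) → (15,12)
step 7: apply (+4,+0) → (19,12)
step 8: apply (-2,+0) → (17,12)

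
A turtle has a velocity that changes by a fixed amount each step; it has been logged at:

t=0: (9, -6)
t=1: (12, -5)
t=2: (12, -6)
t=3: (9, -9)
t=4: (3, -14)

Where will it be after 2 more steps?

First differences are (+3, +1), (+0, -1), (-3, -3), (-6, -5); their common second difference is (-3, -2) (constant acceleration).
step 5: (3, -14) + (-9, -7) → (-6, -21)
step 6: (-6, -21) + (-12, -9) → (-18, -30)

(-18, -30)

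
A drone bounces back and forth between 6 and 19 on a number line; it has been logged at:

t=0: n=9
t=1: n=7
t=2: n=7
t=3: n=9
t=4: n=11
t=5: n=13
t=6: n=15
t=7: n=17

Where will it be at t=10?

The value travels 2 per step and bounces off the walls at 6 and 19.
  step 8: 17 → 19
  step 9: 19 → 17
  step 10: 17 → 15

n=15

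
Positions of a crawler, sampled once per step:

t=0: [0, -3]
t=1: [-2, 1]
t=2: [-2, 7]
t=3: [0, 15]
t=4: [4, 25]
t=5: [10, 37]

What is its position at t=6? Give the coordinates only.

[18, 51]

First differences are [-2, +4], [+0, +6], [+2, +8], [+4, +10], [+6, +12]; their common second difference is [+2, +2] (constant acceleration).
step 6: [10, 37] + [+8, +14] → [18, 51]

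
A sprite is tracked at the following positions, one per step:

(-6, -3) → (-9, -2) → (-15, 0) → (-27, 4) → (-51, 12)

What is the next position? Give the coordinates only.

(-99, 28)

Step-to-step displacements: (-3, +1), (-6, +2), (-12, +4), (-24, +8); each is 2× the previous.
step 5: (-51, 12) + (-48, +16) → (-99, 28)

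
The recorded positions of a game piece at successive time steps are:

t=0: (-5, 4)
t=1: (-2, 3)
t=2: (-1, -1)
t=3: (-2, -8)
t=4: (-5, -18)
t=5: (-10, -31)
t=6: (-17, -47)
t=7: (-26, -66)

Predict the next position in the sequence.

Taking differences between consecutive positions: (+3, -1), (+1, -4), (-1, -7), (-3, -10), (-5, -13), (-7, -16), (-9, -19). These grow by (-2, -3) each step.
step 8: (-26, -66) + (-11, -22) → (-37, -88)

(-37, -88)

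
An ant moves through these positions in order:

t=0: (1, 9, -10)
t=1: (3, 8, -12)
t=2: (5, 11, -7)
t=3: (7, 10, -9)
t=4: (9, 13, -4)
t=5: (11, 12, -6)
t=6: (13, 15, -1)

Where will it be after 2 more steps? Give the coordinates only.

(17, 17, 2)

Differencing gives (+2, -1, -2), (+2, +3, +5), (+2, -1, -2), (+2, +3, +5), (+2, -1, -2), (+2, +3, +5). This is the pattern (+2, -1, -2), (+2, +3, +5) repeated.
step 7: apply (+2, -1, -2) → (15, 14, -3)
step 8: apply (+2, +3, +5) → (17, 17, 2)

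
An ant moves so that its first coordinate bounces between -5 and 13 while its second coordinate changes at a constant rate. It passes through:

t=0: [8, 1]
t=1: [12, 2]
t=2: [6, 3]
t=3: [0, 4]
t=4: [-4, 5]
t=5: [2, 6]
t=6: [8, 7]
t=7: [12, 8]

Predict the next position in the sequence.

[6, 9]

The first coordinate reflects between -5 and 13, moving 6 per step.
  step 8: 12 → 6
The second coordinate changes by +1 each step: at step 8 it is 9.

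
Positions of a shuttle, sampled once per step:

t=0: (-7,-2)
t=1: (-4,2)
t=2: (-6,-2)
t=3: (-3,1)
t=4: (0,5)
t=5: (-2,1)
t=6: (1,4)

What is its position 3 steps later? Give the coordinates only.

Differencing gives (+3,+4), (-2,-4), (+3,+3), (+3,+4), (-2,-4), (+3,+3). This is the pattern (+3,+4), (-2,-4), (+3,+3) repeated.
step 7: apply (+3,+4) → (4,8)
step 8: apply (-2,-4) → (2,4)
step 9: apply (+3,+3) → (5,7)

(5,7)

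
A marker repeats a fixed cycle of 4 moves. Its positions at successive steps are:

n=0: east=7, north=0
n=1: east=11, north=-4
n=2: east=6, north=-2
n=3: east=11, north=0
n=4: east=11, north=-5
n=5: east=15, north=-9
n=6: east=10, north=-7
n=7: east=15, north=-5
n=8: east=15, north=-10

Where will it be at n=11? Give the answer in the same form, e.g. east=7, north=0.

east=19, north=-10

The moves between consecutive positions are (+4,-4), (-5,+2), (+5,+2), (+0,-5), (+4,-4), (-5,+2), (+5,+2), (+0,-5); they repeat the 4-cycle [(+4,-4), (-5,+2), (+5,+2), (+0,-5)].
step 9: apply (+4,-4) → east=19, north=-14
step 10: apply (-5,+2) → east=14, north=-12
step 11: apply (+5,+2) → east=19, north=-10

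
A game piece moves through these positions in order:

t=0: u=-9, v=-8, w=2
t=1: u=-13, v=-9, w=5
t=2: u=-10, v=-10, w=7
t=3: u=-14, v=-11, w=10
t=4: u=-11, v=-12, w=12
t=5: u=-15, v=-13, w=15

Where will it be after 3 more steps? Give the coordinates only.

Step-to-step displacements: (-4, -1, +3), (+3, -1, +2), (-4, -1, +3), (+3, -1, +2), (-4, -1, +3) — a repeating cycle of length 2.
step 6: apply (+3, -1, +2) → u=-12, v=-14, w=17
step 7: apply (-4, -1, +3) → u=-16, v=-15, w=20
step 8: apply (+3, -1, +2) → u=-13, v=-16, w=22

u=-13, v=-16, w=22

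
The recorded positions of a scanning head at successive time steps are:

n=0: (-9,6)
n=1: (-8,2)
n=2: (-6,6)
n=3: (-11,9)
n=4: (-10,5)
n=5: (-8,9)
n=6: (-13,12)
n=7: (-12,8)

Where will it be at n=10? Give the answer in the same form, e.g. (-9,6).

Step-to-step displacements: (+1,-4), (+2,+4), (-5,+3), (+1,-4), (+2,+4), (-5,+3), (+1,-4) — a repeating cycle of length 3.
step 8: apply (+2,+4) → (-10,12)
step 9: apply (-5,+3) → (-15,15)
step 10: apply (+1,-4) → (-14,11)

(-14,11)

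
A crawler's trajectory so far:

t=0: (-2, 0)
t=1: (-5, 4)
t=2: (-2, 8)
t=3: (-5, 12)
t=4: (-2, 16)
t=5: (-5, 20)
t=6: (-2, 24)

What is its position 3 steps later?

Differencing gives (-3, +4), (+3, +4), (-3, +4), (+3, +4), (-3, +4), (+3, +4). This is the pattern (-3, +4), (+3, +4) repeated.
step 7: apply (-3, +4) → (-5, 28)
step 8: apply (+3, +4) → (-2, 32)
step 9: apply (-3, +4) → (-5, 36)

(-5, 36)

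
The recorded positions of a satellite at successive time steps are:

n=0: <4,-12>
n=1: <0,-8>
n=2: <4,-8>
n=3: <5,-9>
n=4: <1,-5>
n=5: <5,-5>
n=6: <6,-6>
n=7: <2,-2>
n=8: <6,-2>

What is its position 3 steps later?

<7,1>

Step-to-step displacements: <-4,+4>, <+4,+0>, <+1,-1>, <-4,+4>, <+4,+0>, <+1,-1>, <-4,+4>, <+4,+0> — a repeating cycle of length 3.
step 9: apply <+1,-1> → <7,-3>
step 10: apply <-4,+4> → <3,1>
step 11: apply <+4,+0> → <7,1>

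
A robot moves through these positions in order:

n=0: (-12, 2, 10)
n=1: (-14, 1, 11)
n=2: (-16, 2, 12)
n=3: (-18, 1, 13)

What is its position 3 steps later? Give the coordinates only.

(-24, 2, 16)

First: linear, -2 per step → -24 at step 6.
Second: cycles through 2, 1 every 2 steps. Step 6 lands at position 0 of the cycle → 2.
Third: linear, +1 per step → 16 at step 6.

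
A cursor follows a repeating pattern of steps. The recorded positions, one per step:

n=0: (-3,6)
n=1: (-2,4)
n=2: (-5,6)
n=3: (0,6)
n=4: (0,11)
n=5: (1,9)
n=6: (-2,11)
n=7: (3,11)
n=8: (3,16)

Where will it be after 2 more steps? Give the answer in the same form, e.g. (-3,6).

The moves between consecutive positions are (+1,-2), (-3,+2), (+5,+0), (+0,+5), (+1,-2), (-3,+2), (+5,+0), (+0,+5); they repeat the 4-cycle [(+1,-2), (-3,+2), (+5,+0), (+0,+5)].
step 9: apply (+1,-2) → (4,14)
step 10: apply (-3,+2) → (1,16)

(1,16)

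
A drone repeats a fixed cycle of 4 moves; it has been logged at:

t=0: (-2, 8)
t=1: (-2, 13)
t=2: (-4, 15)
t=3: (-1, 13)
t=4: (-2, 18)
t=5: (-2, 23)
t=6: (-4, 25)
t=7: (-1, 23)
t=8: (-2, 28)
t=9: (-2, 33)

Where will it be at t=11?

Step-to-step displacements: (+0, +5), (-2, +2), (+3, -2), (-1, +5), (+0, +5), (-2, +2), (+3, -2), (-1, +5), (+0, +5) — a repeating cycle of length 4.
step 10: apply (-2, +2) → (-4, 35)
step 11: apply (+3, -2) → (-1, 33)

(-1, 33)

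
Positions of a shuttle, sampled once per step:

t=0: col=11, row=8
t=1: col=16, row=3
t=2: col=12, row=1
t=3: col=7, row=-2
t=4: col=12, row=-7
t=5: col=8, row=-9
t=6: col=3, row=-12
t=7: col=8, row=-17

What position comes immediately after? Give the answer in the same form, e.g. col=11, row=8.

col=4, row=-19

Differencing gives (+5, -5), (-4, -2), (-5, -3), (+5, -5), (-4, -2), (-5, -3), (+5, -5). This is the pattern (+5, -5), (-4, -2), (-5, -3) repeated.
step 8: apply (-4, -2) → col=4, row=-19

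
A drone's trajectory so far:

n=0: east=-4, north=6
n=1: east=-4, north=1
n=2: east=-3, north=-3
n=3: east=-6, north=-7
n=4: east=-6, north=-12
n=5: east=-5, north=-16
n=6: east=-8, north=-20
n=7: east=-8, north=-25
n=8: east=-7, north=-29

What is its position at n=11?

east=-9, north=-42

Step-to-step displacements: (+0, -5), (+1, -4), (-3, -4), (+0, -5), (+1, -4), (-3, -4), (+0, -5), (+1, -4) — a repeating cycle of length 3.
step 9: apply (-3, -4) → east=-10, north=-33
step 10: apply (+0, -5) → east=-10, north=-38
step 11: apply (+1, -4) → east=-9, north=-42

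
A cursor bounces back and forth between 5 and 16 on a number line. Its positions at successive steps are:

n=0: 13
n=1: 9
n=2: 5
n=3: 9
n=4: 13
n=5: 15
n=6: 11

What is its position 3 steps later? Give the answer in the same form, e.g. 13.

11

The value travels 4 per step and bounces off the walls at 5 and 16.
  step 7: 11 → 7
  step 8: 7 → 7
  step 9: 7 → 11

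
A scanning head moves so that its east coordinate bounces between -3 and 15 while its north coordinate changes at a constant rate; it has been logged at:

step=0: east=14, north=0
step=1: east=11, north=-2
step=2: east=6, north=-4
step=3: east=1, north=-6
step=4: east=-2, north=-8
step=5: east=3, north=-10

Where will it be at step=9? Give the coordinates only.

The east coordinate travels 5 per step and bounces off the walls at -3 and 15.
  step 6: 3 → 8
  step 7: 8 → 13
  step 8: 13 → 12
  step 9: 12 → 7
The north coordinate changes by -2 each step: at step 9 it is -18.

east=7, north=-18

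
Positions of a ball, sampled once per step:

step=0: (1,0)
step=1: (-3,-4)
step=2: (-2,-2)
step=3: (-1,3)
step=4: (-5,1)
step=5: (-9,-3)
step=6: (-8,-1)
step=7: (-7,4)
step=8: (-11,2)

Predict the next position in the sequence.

Step-to-step displacements: (-4,-4), (+1,+2), (+1,+5), (-4,-2), (-4,-4), (+1,+2), (+1,+5), (-4,-2) — a repeating cycle of length 4.
step 9: apply (-4,-4) → (-15,-2)

(-15,-2)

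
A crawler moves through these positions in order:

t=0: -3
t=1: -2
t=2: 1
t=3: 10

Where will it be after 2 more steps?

The jumps are +1, +3, +9 — a geometric progression with ratio 3.
step 4: 10 + 27 → 37
step 5: 37 + 81 → 118

118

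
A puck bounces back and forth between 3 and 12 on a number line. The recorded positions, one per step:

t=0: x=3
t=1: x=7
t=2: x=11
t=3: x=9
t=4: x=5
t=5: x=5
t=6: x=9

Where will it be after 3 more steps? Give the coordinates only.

The value travels 4 per step and bounces off the walls at 3 and 12.
  step 7: 9 → 11
  step 8: 11 → 7
  step 9: 7 → 3

x=3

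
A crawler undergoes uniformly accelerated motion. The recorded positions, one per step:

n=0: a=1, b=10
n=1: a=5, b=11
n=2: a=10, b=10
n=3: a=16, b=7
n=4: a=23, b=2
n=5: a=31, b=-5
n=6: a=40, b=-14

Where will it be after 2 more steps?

Successive displacements: (+4, +1), (+5, -1), (+6, -3), (+7, -5), (+8, -7), (+9, -9) — each changes by (+1, -2).
step 7: a=40, b=-14 + (+10, -11) → a=50, b=-25
step 8: a=50, b=-25 + (+11, -13) → a=61, b=-38

a=61, b=-38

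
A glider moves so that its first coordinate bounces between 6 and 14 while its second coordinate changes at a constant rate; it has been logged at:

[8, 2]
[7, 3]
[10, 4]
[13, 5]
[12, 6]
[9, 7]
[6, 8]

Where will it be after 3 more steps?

The first coordinate travels 3 per step and bounces off the walls at 6 and 14.
  step 7: 6 → 9
  step 8: 9 → 12
  step 9: 12 → 13
The second coordinate changes by +1 each step: at step 9 it is 11.

[13, 11]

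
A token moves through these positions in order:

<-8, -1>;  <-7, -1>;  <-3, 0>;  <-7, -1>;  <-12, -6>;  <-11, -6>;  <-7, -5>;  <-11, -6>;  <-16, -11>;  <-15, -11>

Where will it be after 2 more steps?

Step-to-step displacements: <+1, +0>, <+4, +1>, <-4, -1>, <-5, -5>, <+1, +0>, <+4, +1>, <-4, -1>, <-5, -5>, <+1, +0> — a repeating cycle of length 4.
step 10: apply <+4, +1> → <-11, -10>
step 11: apply <-4, -1> → <-15, -11>

<-15, -11>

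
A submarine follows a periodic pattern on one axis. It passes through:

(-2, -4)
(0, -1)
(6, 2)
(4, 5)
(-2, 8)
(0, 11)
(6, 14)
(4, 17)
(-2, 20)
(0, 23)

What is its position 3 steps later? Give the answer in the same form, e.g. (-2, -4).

The first coordinate repeats the cycle [-2, 0, 6, 4] with period 4; step 12 mod 4 = 0, giving -2.
The second coordinate changes by +3 each step, so at step 12 it is -4 + 12·(3) = 32.

(-2, 32)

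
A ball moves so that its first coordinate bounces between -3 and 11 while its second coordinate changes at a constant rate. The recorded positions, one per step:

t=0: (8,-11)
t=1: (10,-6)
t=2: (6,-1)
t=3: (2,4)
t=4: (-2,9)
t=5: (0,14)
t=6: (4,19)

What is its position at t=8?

The first coordinate travels 4 per step and bounces off the walls at -3 and 11.
  step 7: 4 → 8
  step 8: 8 → 10
The second coordinate changes by +5 each step: at step 8 it is 29.

(10,29)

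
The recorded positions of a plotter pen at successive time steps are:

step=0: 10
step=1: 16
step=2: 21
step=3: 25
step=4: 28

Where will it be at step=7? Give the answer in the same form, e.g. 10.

31

Successive displacements: +6, +5, +4, +3 — each changes by -1.
step 5: 28 + 2 → 30
step 6: 30 + 1 → 31
step 7: 31 + 0 → 31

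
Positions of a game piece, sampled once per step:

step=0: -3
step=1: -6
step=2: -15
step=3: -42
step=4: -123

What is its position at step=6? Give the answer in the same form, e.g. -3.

The jumps are -3, -9, -27, -81 — a geometric progression with ratio 3.
step 5: -123 − 243 → -366
step 6: -366 − 729 → -1095

-1095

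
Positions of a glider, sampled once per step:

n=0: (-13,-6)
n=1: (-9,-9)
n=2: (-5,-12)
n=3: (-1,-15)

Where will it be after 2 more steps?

Each step adds (+4,-3) to the position.
step 4: (-1,-15) + (+4,-3) → (3,-18)
step 5: (3,-18) + (+4,-3) → (7,-21)

(7,-21)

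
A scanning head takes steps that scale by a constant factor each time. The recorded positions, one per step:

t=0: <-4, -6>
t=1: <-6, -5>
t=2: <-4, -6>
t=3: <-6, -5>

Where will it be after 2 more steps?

<-6, -5>

The jumps are <-2, +1>, <+2, -1>, <-2, +1> — a geometric progression with ratio -1.
step 4: <-6, -5> + <+2, -1> → <-4, -6>
step 5: <-4, -6> + <-2, +1> → <-6, -5>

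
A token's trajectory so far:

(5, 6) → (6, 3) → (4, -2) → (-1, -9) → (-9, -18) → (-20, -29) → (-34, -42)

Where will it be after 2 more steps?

Successive displacements: (+1, -3), (-2, -5), (-5, -7), (-8, -9), (-11, -11), (-14, -13) — each changes by (-3, -2).
step 7: (-34, -42) + (-17, -15) → (-51, -57)
step 8: (-51, -57) + (-20, -17) → (-71, -74)

(-71, -74)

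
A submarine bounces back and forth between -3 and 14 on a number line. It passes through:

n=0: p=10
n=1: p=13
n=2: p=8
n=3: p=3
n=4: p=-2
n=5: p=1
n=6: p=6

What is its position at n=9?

The value travels 5 per step and bounces off the walls at -3 and 14.
  step 7: 6 → 11
  step 8: 11 → 12
  step 9: 12 → 7

p=7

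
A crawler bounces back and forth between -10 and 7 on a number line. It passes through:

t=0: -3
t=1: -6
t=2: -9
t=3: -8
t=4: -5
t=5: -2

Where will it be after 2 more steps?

4

The value reflects between -10 and 7, moving 3 per step.
  step 6: -2 → 1
  step 7: 1 → 4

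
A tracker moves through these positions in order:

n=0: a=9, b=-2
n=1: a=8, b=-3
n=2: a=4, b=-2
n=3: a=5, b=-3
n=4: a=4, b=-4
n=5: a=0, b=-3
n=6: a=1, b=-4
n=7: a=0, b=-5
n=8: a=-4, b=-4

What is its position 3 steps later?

Differencing gives (-1,-1), (-4,+1), (+1,-1), (-1,-1), (-4,+1), (+1,-1), (-1,-1), (-4,+1). This is the pattern (-1,-1), (-4,+1), (+1,-1) repeated.
step 9: apply (+1,-1) → a=-3, b=-5
step 10: apply (-1,-1) → a=-4, b=-6
step 11: apply (-4,+1) → a=-8, b=-5

a=-8, b=-5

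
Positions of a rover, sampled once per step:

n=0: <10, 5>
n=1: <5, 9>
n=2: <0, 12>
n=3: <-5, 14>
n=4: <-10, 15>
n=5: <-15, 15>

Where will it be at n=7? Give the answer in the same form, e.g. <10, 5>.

Taking differences between consecutive positions: <-5, +4>, <-5, +3>, <-5, +2>, <-5, +1>, <-5, +0>. These grow by <+0, -1> each step.
step 6: <-15, 15> + <-5, -1> → <-20, 14>
step 7: <-20, 14> + <-5, -2> → <-25, 12>

<-25, 12>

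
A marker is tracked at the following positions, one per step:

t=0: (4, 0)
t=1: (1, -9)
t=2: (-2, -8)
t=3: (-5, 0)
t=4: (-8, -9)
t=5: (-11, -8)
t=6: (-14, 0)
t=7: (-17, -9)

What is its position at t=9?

(-23, 0)

First: linear, -3 per step → -23 at step 9.
Second: cycles through 0, -9, -8 every 3 steps. Step 9 lands at position 0 of the cycle → 0.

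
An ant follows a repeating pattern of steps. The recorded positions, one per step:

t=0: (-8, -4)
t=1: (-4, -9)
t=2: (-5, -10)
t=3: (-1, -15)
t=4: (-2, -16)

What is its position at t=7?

The moves between consecutive positions are (+4, -5), (-1, -1), (+4, -5), (-1, -1); they repeat the 2-cycle [(+4, -5), (-1, -1)].
step 5: apply (+4, -5) → (2, -21)
step 6: apply (-1, -1) → (1, -22)
step 7: apply (+4, -5) → (5, -27)

(5, -27)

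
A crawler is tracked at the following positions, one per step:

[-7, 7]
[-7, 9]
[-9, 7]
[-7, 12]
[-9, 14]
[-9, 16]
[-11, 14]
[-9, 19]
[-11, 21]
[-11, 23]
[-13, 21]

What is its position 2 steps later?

Step-to-step displacements: [+0, +2], [-2, -2], [+2, +5], [-2, +2], [+0, +2], [-2, -2], [+2, +5], [-2, +2], [+0, +2], [-2, -2] — a repeating cycle of length 4.
step 11: apply [+2, +5] → [-11, 26]
step 12: apply [-2, +2] → [-13, 28]

[-13, 28]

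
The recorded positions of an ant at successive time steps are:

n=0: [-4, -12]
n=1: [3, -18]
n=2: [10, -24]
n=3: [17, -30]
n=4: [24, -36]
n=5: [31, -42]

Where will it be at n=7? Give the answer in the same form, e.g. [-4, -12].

Constant displacement of [+7, -6] per step.
step 6: [31, -42] + [+7, -6] → [38, -48]
step 7: [38, -48] + [+7, -6] → [45, -54]

[45, -54]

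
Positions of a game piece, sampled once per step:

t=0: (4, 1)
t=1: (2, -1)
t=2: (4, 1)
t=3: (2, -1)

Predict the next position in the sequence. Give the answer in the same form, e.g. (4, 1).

The jumps are (-2, -2), (+2, +2), (-2, -2) — a geometric progression with ratio -1.
step 4: (2, -1) + (+2, +2) → (4, 1)

(4, 1)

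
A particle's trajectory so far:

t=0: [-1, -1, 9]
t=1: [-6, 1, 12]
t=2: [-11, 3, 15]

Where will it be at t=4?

[-21, 7, 21]

Constant displacement of [-5, +2, +3] per step.
step 3: [-11, 3, 15] + [-5, +2, +3] → [-16, 5, 18]
step 4: [-16, 5, 18] + [-5, +2, +3] → [-21, 7, 21]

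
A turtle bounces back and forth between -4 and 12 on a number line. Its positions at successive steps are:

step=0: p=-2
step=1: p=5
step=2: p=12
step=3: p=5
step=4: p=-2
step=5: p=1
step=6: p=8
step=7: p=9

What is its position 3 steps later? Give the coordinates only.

p=4

The value travels 7 per step and bounces off the walls at -4 and 12.
  step 8: 9 → 2
  step 9: 2 → -3
  step 10: -3 → 4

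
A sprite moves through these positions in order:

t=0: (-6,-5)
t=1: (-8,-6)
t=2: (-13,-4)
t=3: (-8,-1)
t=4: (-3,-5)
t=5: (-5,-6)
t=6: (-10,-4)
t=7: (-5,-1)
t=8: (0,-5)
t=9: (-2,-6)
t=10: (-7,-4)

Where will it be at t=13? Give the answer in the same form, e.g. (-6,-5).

The moves between consecutive positions are (-2,-1), (-5,+2), (+5,+3), (+5,-4), (-2,-1), (-5,+2), (+5,+3), (+5,-4), (-2,-1), (-5,+2); they repeat the 4-cycle [(-2,-1), (-5,+2), (+5,+3), (+5,-4)].
step 11: apply (+5,+3) → (-2,-1)
step 12: apply (+5,-4) → (3,-5)
step 13: apply (-2,-1) → (1,-6)

(1,-6)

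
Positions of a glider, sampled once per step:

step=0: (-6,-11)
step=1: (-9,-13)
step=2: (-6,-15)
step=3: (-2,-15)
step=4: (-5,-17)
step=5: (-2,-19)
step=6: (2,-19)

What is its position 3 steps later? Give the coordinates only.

(6,-23)

The moves between consecutive positions are (-3,-2), (+3,-2), (+4,+0), (-3,-2), (+3,-2), (+4,+0); they repeat the 3-cycle [(-3,-2), (+3,-2), (+4,+0)].
step 7: apply (-3,-2) → (-1,-21)
step 8: apply (+3,-2) → (2,-23)
step 9: apply (+4,+0) → (6,-23)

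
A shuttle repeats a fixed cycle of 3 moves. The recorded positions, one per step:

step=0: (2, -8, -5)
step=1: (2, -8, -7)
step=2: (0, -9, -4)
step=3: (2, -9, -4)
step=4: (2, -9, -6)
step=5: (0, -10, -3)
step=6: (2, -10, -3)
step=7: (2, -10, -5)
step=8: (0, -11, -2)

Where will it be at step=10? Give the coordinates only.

(2, -11, -4)

Differencing gives (+0, +0, -2), (-2, -1, +3), (+2, +0, +0), (+0, +0, -2), (-2, -1, +3), (+2, +0, +0), (+0, +0, -2), (-2, -1, +3). This is the pattern (+0, +0, -2), (-2, -1, +3), (+2, +0, +0) repeated.
step 9: apply (+2, +0, +0) → (2, -11, -2)
step 10: apply (+0, +0, -2) → (2, -11, -4)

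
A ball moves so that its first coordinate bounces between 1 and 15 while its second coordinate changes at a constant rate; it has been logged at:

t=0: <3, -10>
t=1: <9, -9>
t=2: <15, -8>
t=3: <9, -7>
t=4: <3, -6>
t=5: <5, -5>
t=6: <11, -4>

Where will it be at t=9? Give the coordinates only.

The first coordinate reflects between 1 and 15, moving 6 per step.
  step 7: 11 → 13
  step 8: 13 → 7
  step 9: 7 → 1
The second coordinate changes by +1 each step: at step 9 it is -1.

<1, -1>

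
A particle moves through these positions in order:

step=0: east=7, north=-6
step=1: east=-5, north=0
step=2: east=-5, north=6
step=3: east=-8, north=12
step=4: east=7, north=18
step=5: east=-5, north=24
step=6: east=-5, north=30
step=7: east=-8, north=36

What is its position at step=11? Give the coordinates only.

The east coordinate repeats the cycle [7, -5, -5, -8] with period 4; step 11 mod 4 = 3, giving -8.
The north coordinate changes by +6 each step, so at step 11 it is -6 + 11·(6) = 60.

east=-8, north=60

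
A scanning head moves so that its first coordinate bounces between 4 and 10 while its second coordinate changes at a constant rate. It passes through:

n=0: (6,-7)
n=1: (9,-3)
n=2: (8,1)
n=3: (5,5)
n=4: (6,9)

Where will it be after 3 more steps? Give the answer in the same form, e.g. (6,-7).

The first coordinate reflects between 4 and 10, moving 3 per step.
  step 5: 6 → 9
  step 6: 9 → 8
  step 7: 8 → 5
The second coordinate changes by +4 each step: at step 7 it is 21.

(5,21)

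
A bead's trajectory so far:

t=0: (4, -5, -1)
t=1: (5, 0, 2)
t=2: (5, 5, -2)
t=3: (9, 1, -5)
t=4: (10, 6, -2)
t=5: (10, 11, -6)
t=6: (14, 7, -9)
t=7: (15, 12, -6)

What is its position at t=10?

(20, 18, -10)

Differencing gives (+1, +5, +3), (+0, +5, -4), (+4, -4, -3), (+1, +5, +3), (+0, +5, -4), (+4, -4, -3), (+1, +5, +3). This is the pattern (+1, +5, +3), (+0, +5, -4), (+4, -4, -3) repeated.
step 8: apply (+0, +5, -4) → (15, 17, -10)
step 9: apply (+4, -4, -3) → (19, 13, -13)
step 10: apply (+1, +5, +3) → (20, 18, -10)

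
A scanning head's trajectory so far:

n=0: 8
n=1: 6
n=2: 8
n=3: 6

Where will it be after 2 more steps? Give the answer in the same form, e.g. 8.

The jumps are -2, +2, -2 — a geometric progression with ratio -1.
step 4: 6 + 2 → 8
step 5: 8 − 2 → 6

6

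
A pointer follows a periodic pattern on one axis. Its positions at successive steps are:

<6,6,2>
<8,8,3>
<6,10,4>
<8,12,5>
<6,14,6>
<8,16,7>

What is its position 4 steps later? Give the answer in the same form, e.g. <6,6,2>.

First: cycles through 6, 8 every 2 steps. Step 9 lands at position 1 of the cycle → 8.
Second: linear, +2 per step → 24 at step 9.
Third: linear, +1 per step → 11 at step 9.

<8,24,11>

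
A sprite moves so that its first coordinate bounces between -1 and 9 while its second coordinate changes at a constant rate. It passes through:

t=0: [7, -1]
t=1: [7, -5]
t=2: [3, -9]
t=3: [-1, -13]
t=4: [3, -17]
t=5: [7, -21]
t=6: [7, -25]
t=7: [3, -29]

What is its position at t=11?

The first coordinate reflects between -1 and 9, moving 4 per step.
  step 8: 3 → -1
  step 9: -1 → 3
  step 10: 3 → 7
  step 11: 7 → 7
The second coordinate changes by -4 each step: at step 11 it is -45.

[7, -45]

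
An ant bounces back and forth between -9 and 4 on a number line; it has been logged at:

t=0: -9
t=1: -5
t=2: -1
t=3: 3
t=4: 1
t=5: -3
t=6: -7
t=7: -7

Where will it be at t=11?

-1

The value reflects between -9 and 4, moving 4 per step.
  step 8: -7 → -3
  step 9: -3 → 1
  step 10: 1 → 3
  step 11: 3 → -1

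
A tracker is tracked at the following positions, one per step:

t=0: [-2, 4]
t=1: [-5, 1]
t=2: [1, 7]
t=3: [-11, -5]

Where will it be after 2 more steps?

[-35, -29]

Consecutive displacements [-3, -3], [+6, +6], [-12, -12] scale by a factor of -2 each step.
step 4: [-11, -5] + [+24, +24] → [13, 19]
step 5: [13, 19] + [-48, -48] → [-35, -29]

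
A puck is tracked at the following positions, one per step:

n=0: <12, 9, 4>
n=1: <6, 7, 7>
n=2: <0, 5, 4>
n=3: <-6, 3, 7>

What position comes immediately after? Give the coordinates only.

<-12, 1, 4>

The first coordinate changes by -6 each step, so at step 4 it is 12 + 4·(-6) = -12.
The second coordinate changes by -2 each step, so at step 4 it is 9 + 4·(-2) = 1.
The third coordinate repeats the cycle [4, 7] with period 2; step 4 mod 2 = 0, giving 4.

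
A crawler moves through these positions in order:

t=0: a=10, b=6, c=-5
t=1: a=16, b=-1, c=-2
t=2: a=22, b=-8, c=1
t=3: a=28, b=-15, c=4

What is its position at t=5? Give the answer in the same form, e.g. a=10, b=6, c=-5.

Each step adds (+6, -7, +3) to the position.
step 4: a=28, b=-15, c=4 + (+6, -7, +3) → a=34, b=-22, c=7
step 5: a=34, b=-22, c=7 + (+6, -7, +3) → a=40, b=-29, c=10

a=40, b=-29, c=10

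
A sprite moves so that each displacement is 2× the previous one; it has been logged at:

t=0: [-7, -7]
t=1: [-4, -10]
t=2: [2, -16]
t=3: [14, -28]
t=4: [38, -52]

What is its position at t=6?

[182, -196]

The jumps are [+3, -3], [+6, -6], [+12, -12], [+24, -24] — a geometric progression with ratio 2.
step 5: [38, -52] + [+48, -48] → [86, -100]
step 6: [86, -100] + [+96, -96] → [182, -196]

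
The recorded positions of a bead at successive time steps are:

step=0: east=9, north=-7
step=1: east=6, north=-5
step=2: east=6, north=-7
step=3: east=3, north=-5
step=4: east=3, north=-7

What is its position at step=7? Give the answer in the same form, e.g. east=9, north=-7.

east=-3, north=-5

Step-to-step displacements: (-3, +2), (+0, -2), (-3, +2), (+0, -2) — a repeating cycle of length 2.
step 5: apply (-3, +2) → east=0, north=-5
step 6: apply (+0, -2) → east=0, north=-7
step 7: apply (-3, +2) → east=-3, north=-5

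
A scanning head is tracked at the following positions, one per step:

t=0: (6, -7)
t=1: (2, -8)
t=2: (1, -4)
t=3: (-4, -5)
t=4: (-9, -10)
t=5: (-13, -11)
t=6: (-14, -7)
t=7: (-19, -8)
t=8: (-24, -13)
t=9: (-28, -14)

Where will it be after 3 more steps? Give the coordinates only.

(-39, -16)

The moves between consecutive positions are (-4, -1), (-1, +4), (-5, -1), (-5, -5), (-4, -1), (-1, +4), (-5, -1), (-5, -5), (-4, -1); they repeat the 4-cycle [(-4, -1), (-1, +4), (-5, -1), (-5, -5)].
step 10: apply (-1, +4) → (-29, -10)
step 11: apply (-5, -1) → (-34, -11)
step 12: apply (-5, -5) → (-39, -16)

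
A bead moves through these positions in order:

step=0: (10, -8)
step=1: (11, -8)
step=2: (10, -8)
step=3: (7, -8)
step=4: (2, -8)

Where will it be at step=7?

Successive displacements: (+1, +0), (-1, +0), (-3, +0), (-5, +0) — each changes by (-2, +0).
step 5: (2, -8) + (-7, +0) → (-5, -8)
step 6: (-5, -8) + (-9, +0) → (-14, -8)
step 7: (-14, -8) + (-11, +0) → (-25, -8)

(-25, -8)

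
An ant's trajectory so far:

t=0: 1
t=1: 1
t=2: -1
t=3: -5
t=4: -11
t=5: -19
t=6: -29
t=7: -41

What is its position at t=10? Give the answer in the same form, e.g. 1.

-89

Taking differences between consecutive positions: +0, -2, -4, -6, -8, -10, -12. These grow by -2 each step.
step 8: -41 − 14 → -55
step 9: -55 − 16 → -71
step 10: -71 − 18 → -89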